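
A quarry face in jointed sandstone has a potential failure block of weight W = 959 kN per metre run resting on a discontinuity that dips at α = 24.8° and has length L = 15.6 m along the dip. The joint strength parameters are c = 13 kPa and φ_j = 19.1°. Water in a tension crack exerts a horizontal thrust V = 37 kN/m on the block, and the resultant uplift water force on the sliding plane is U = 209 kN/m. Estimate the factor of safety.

FS = 0.98

Resolving the block weight along and normal to the plane and applying the Mohr–Coulomb strength on the joint:
N' = W cosα − U − V sinα = 959·cos24.8° − 209 − 37·sin24.8° = 646.0 kN/m
Driving force T = W sinα + V cosα = 959·sin24.8° + 37·cos24.8° = 435.8 kN/m
Resisting force R = c·L + N'·tanφ_j = 13·15.6 + 646.0·tan19.1° = 202.8 + 223.7 = 426.5 kN/m
FS = R / T = 426.5 / 435.8 = 0.979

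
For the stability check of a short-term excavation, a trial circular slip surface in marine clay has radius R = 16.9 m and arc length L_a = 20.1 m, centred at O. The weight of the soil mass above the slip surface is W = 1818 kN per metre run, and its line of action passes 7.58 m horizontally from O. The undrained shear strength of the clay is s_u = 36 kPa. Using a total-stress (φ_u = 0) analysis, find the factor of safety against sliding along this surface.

Taking moments about the centre O, the resisting moment is provided by the undrained shear strength acting along the arc:
M_R = s_u·L_a·R = 36·20.10·16.9 = 12228.8 kN·m/m
M_D = W·d = 1818·7.58 = 13780.4 kN·m/m
FS = M_R / M_D = 12228.8 / 13780.4 = 0.887

FS = 0.89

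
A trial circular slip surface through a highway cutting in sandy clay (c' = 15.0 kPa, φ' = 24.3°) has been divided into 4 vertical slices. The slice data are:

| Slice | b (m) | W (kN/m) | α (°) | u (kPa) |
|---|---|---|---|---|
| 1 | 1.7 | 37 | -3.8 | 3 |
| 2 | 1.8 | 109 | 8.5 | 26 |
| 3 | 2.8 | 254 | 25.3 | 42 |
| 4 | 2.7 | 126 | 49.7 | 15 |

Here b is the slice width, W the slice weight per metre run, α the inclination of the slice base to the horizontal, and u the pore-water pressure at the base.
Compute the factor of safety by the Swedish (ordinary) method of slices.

FS = 1.18

Ordinary method of slices: FS = Σ[c'·Δl_i + (W_i cosα_i − u_i·Δl_i)·tanφ'] / Σ W_i sinα_i, with Δl_i = b_i / cosα_i.
Slice 1: Δl = 1.7/cos(-3.8°) = 1.704 m; N'_1 = 37·cos(-3.8°) − 3·1.704 = 31.8; c'Δl = 25.56; W sinα = -2.5
Slice 2: Δl = 1.8/cos8.5° = 1.820 m; N'_2 = 109·cos8.5° − 26·1.820 = 60.5; c'Δl = 27.30; W sinα = 16.1
Slice 3: Δl = 2.8/cos25.3° = 3.097 m; N'_3 = 254·cos25.3° − 42·3.097 = 99.6; c'Δl = 46.46; W sinα = 108.5
Slice 4: Δl = 2.7/cos49.7° = 4.174 m; N'_4 = 126·cos49.7° − 15·4.174 = 18.9; c'Δl = 62.62; W sinα = 96.1
Σc'Δl = 161.9 kN/m; ΣN' = 210.7 kN/m; ΣW sinα = 218.3 kN/m
Resisting = 161.9 + 210.7·tan24.3° = 161.9 + 95.1 = 257.1 kN/m
FS = 257.1 / 218.3 = 1.178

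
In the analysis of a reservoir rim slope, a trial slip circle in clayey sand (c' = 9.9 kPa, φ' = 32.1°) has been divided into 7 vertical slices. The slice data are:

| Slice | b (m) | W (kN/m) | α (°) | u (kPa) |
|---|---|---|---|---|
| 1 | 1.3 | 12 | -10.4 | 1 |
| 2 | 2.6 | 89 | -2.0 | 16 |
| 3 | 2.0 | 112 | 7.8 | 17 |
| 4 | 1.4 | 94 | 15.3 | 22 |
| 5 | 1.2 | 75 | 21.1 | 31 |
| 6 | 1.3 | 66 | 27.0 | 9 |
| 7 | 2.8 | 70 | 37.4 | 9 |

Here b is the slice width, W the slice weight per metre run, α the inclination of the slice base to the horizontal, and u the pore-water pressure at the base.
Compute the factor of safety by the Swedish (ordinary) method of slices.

Ordinary method of slices: FS = Σ[c'·Δl_i + (W_i cosα_i − u_i·Δl_i)·tanφ'] / Σ W_i sinα_i, with Δl_i = b_i / cosα_i.
Slice 1: Δl = 1.3/cos(-10.4°) = 1.322 m; N'_1 = 12·cos(-10.4°) − 1·1.322 = 10.5; c'Δl = 13.08; W sinα = -2.2
Slice 2: Δl = 2.6/cos(-2.0°) = 2.602 m; N'_2 = 89·cos(-2.0°) − 16·2.602 = 47.3; c'Δl = 25.76; W sinα = -3.1
Slice 3: Δl = 2.0/cos7.8° = 2.019 m; N'_3 = 112·cos7.8° − 17·2.019 = 76.6; c'Δl = 19.98; W sinα = 15.2
Slice 4: Δl = 1.4/cos15.3° = 1.451 m; N'_4 = 94·cos15.3° − 22·1.451 = 58.7; c'Δl = 14.37; W sinα = 24.8
Slice 5: Δl = 1.2/cos21.1° = 1.286 m; N'_5 = 75·cos21.1° − 31·1.286 = 30.1; c'Δl = 12.73; W sinα = 27.0
Slice 6: Δl = 1.3/cos27.0° = 1.459 m; N'_6 = 66·cos27.0° − 9·1.459 = 45.7; c'Δl = 14.44; W sinα = 30.0
Slice 7: Δl = 2.8/cos37.4° = 3.525 m; N'_7 = 70·cos37.4° − 9·3.525 = 23.9; c'Δl = 34.89; W sinα = 42.5
Σc'Δl = 135.3 kN/m; ΣN' = 292.8 kN/m; ΣW sinα = 134.2 kN/m
Resisting = 135.3 + 292.8·tan32.1° = 135.3 + 183.7 = 319.0 kN/m
FS = 319.0 / 134.2 = 2.377

FS = 2.38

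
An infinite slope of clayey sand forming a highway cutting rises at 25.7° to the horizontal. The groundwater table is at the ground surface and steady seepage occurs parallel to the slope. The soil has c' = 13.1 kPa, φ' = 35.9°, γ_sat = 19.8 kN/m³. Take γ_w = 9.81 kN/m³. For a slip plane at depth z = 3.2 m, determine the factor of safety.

With seepage parallel to the slope and the water table at the surface, the effective normal stress on the slip plane uses the buoyant unit weight γ' = γ_sat − γ_w while the driving shear stress uses γ_sat:
FS = [c' + γ' z cos²β tanφ'] / [γ_sat z sinβ cosβ]
γ' = 19.8 − 9.81 = 9.99 kN/m³
Numerator = 13.1 + 9.99·3.2·cos²25.7°·tan35.9° = 13.1 + 9.99·3.2·0.8119·0.7239 = 31.889 kPa
Denominator = 19.8·3.2·sin25.7°·cos25.7° = 19.8·3.2·0.4337·0.9011 = 24.759 kPa
FS = 31.889 / 24.759 = 1.288

FS = 1.29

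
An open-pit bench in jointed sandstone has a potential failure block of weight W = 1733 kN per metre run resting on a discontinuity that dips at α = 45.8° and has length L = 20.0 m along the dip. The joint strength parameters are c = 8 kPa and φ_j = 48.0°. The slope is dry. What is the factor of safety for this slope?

FS = 1.21

Resolving the block weight along and normal to the plane and applying the Mohr–Coulomb strength on the joint:
N' = W cosα = 1733·cos45.8° = 1208.2 kN/m
Driving force T = W sinα = 1733·sin45.8° = 1242.4 kN/m
Resisting force R = c·L + N'·tanφ_j = 8·20.0 + 1208.2·tan48.0° = 160.0 + 1341.8 = 1501.8 kN/m
FS = R / T = 1501.8 / 1242.4 = 1.209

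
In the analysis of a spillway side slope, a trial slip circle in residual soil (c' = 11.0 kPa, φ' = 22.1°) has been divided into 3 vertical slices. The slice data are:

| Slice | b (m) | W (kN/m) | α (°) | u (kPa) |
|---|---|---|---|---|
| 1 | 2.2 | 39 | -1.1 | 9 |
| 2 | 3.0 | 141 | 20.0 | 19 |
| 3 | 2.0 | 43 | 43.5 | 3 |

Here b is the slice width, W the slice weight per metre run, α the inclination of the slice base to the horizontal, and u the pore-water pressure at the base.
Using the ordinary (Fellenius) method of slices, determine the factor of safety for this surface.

FS = 1.76

Ordinary method of slices: FS = Σ[c'·Δl_i + (W_i cosα_i − u_i·Δl_i)·tanφ'] / Σ W_i sinα_i, with Δl_i = b_i / cosα_i.
Slice 1: Δl = 2.2/cos(-1.1°) = 2.200 m; N'_1 = 39·cos(-1.1°) − 9·2.200 = 19.2; c'Δl = 24.20; W sinα = -0.7
Slice 2: Δl = 3.0/cos20.0° = 3.193 m; N'_2 = 141·cos20.0° − 19·3.193 = 71.8; c'Δl = 35.12; W sinα = 48.2
Slice 3: Δl = 2.0/cos43.5° = 2.757 m; N'_3 = 43·cos43.5° − 3·2.757 = 22.9; c'Δl = 30.33; W sinα = 29.6
Σc'Δl = 89.7 kN/m; ΣN' = 113.9 kN/m; ΣW sinα = 77.1 kN/m
Resisting = 89.7 + 113.9·tan22.1° = 89.7 + 46.3 = 135.9 kN/m
FS = 135.9 / 77.1 = 1.763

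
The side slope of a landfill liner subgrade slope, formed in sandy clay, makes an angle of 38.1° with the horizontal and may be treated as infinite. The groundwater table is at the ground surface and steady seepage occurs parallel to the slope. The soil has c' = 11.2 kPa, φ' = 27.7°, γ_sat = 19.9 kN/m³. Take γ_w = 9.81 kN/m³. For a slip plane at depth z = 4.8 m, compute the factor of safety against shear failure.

FS = 0.58

With seepage parallel to the slope and the water table at the surface, the effective normal stress on the slip plane uses the buoyant unit weight γ' = γ_sat − γ_w while the driving shear stress uses γ_sat:
FS = [c' + γ' z cos²β tanφ'] / [γ_sat z sinβ cosβ]
γ' = 19.9 − 9.81 = 10.09 kN/m³
Numerator = 11.2 + 10.09·4.8·cos²38.1°·tan27.7° = 11.2 + 10.09·4.8·0.6193·0.5250 = 26.946 kPa
Denominator = 19.9·4.8·sin38.1°·cos38.1° = 19.9·4.8·0.6170·0.7869 = 46.381 kPa
FS = 26.946 / 46.381 = 0.581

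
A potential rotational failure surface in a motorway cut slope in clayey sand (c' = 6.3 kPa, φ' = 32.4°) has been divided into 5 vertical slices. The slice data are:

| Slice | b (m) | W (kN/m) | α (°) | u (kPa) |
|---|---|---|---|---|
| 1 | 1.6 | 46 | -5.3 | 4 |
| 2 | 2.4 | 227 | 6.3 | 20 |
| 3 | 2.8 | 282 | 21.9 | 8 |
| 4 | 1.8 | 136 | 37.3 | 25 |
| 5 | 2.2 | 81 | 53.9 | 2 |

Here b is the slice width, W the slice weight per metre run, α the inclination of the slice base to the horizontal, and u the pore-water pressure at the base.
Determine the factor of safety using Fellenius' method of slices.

Ordinary method of slices: FS = Σ[c'·Δl_i + (W_i cosα_i − u_i·Δl_i)·tanφ'] / Σ W_i sinα_i, with Δl_i = b_i / cosα_i.
Slice 1: Δl = 1.6/cos(-5.3°) = 1.607 m; N'_1 = 46·cos(-5.3°) − 4·1.607 = 39.4; c'Δl = 10.12; W sinα = -4.2
Slice 2: Δl = 2.4/cos6.3° = 2.415 m; N'_2 = 227·cos6.3° − 20·2.415 = 177.3; c'Δl = 15.21; W sinα = 24.9
Slice 3: Δl = 2.8/cos21.9° = 3.018 m; N'_3 = 282·cos21.9° − 8·3.018 = 237.5; c'Δl = 19.01; W sinα = 105.2
Slice 4: Δl = 1.8/cos37.3° = 2.263 m; N'_4 = 136·cos37.3° − 25·2.263 = 51.6; c'Δl = 14.26; W sinα = 82.4
Slice 5: Δl = 2.2/cos53.9° = 3.734 m; N'_5 = 81·cos53.9° − 2·3.734 = 40.3; c'Δl = 23.52; W sinα = 65.4
Σc'Δl = 82.1 kN/m; ΣN' = 546.1 kN/m; ΣW sinα = 273.7 kN/m
Resisting = 82.1 + 546.1·tan32.4° = 82.1 + 346.6 = 428.7 kN/m
FS = 428.7 / 273.7 = 1.566

FS = 1.57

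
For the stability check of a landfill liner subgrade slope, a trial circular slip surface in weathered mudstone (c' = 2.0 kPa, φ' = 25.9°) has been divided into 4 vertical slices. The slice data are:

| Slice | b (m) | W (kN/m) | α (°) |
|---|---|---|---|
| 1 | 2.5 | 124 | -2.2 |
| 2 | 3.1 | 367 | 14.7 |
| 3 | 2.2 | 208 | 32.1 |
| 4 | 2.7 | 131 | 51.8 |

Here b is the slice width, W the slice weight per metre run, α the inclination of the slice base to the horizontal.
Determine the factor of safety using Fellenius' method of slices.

Ordinary method of slices: FS = Σ[c'·Δl_i + (W_i cosα_i)·tanφ'] / Σ W_i sinα_i, with Δl_i = b_i / cosα_i.
Slice 1: Δl = 2.5/cos(-2.2°) = 2.502 m; N'_1 = 124·cos(-2.2°) = 123.9; c'Δl = 5.00; W sinα = -4.8
Slice 2: Δl = 3.1/cos14.7° = 3.205 m; N'_2 = 367·cos14.7° = 355.0; c'Δl = 6.41; W sinα = 93.1
Slice 3: Δl = 2.2/cos32.1° = 2.597 m; N'_3 = 208·cos32.1° = 176.2; c'Δl = 5.19; W sinα = 110.5
Slice 4: Δl = 2.7/cos51.8° = 4.366 m; N'_4 = 131·cos51.8° = 81.0; c'Δl = 8.73; W sinα = 102.9
Σc'Δl = 25.3 kN/m; ΣN' = 736.1 kN/m; ΣW sinα = 301.8 kN/m
Resisting = 25.3 + 736.1·tan25.9° = 25.3 + 357.4 = 382.8 kN/m
FS = 382.8 / 301.8 = 1.268

FS = 1.27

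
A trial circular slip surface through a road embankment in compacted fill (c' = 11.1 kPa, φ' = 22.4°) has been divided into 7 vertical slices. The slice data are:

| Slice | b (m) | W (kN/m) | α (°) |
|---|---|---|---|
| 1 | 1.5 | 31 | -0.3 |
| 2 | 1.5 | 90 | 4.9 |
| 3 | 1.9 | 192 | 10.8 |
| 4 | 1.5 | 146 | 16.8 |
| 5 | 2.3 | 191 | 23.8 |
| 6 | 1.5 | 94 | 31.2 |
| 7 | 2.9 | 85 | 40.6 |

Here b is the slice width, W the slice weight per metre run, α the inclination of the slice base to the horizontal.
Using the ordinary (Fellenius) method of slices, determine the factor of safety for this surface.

Ordinary method of slices: FS = Σ[c'·Δl_i + (W_i cosα_i)·tanφ'] / Σ W_i sinα_i, with Δl_i = b_i / cosα_i.
Slice 1: Δl = 1.5/cos(-0.3°) = 1.500 m; N'_1 = 31·cos(-0.3°) = 31.0; c'Δl = 16.65; W sinα = -0.2
Slice 2: Δl = 1.5/cos4.9° = 1.506 m; N'_2 = 90·cos4.9° = 89.7; c'Δl = 16.71; W sinα = 7.7
Slice 3: Δl = 1.9/cos10.8° = 1.934 m; N'_3 = 192·cos10.8° = 188.6; c'Δl = 21.47; W sinα = 36.0
Slice 4: Δl = 1.5/cos16.8° = 1.567 m; N'_4 = 146·cos16.8° = 139.8; c'Δl = 17.39; W sinα = 42.2
Slice 5: Δl = 2.3/cos23.8° = 2.514 m; N'_5 = 191·cos23.8° = 174.8; c'Δl = 27.90; W sinα = 77.1
Slice 6: Δl = 1.5/cos31.2° = 1.754 m; N'_6 = 94·cos31.2° = 80.4; c'Δl = 19.47; W sinα = 48.7
Slice 7: Δl = 2.9/cos40.6° = 3.819 m; N'_7 = 85·cos40.6° = 64.5; c'Δl = 42.40; W sinα = 55.3
Σc'Δl = 162.0 kN/m; ΣN' = 768.7 kN/m; ΣW sinα = 266.8 kN/m
Resisting = 162.0 + 768.7·tan22.4° = 162.0 + 316.9 = 478.8 kN/m
FS = 478.8 / 266.8 = 1.795

FS = 1.79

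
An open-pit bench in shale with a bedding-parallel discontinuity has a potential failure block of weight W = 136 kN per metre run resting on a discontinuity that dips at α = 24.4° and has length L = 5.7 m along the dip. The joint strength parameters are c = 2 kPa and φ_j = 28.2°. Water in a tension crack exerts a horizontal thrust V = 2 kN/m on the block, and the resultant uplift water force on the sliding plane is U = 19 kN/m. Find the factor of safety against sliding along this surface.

Resolving the block weight along and normal to the plane and applying the Mohr–Coulomb strength on the joint:
N' = W cosα − U − V sinα = 136·cos24.4° − 19 − 2·sin24.4° = 104.0 kN/m
Driving force T = W sinα + V cosα = 136·sin24.4° + 2·cos24.4° = 58.0 kN/m
Resisting force R = c·L + N'·tanφ_j = 2·5.7 + 104.0·tan28.2° = 11.4 + 55.8 = 67.2 kN/m
FS = R / T = 67.2 / 58.0 = 1.158

FS = 1.16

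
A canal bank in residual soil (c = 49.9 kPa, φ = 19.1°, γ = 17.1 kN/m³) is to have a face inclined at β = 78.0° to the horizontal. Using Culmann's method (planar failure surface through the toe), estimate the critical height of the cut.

H_c = 22.32 m

Culmann's analysis gives the critical failure plane at α_cr = (β + φ)/2 = (78.0 + 19.1)/2 = 48.5°, and the critical height
H_c = (4c/γ) · sinβ cosφ / [1 − cos(β − φ)]
    = (4·49.9/17.1) · sin78.0°·cos19.1° / [1 − cos(58.9°)]
    = 11.673 · 0.9781·0.9449 / [1 − 0.5165]
    = 11.673 · 0.9243 / 0.4835
    = 22.32 m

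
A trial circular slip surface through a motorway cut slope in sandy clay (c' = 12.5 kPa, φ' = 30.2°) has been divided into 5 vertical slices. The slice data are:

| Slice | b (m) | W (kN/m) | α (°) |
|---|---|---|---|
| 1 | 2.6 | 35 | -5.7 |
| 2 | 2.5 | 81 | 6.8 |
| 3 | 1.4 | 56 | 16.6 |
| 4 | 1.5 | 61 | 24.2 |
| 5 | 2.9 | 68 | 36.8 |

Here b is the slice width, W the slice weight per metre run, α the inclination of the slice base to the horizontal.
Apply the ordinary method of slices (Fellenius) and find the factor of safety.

FS = 3.54

Ordinary method of slices: FS = Σ[c'·Δl_i + (W_i cosα_i)·tanφ'] / Σ W_i sinα_i, with Δl_i = b_i / cosα_i.
Slice 1: Δl = 2.6/cos(-5.7°) = 2.613 m; N'_1 = 35·cos(-5.7°) = 34.8; c'Δl = 32.66; W sinα = -3.5
Slice 2: Δl = 2.5/cos6.8° = 2.518 m; N'_2 = 81·cos6.8° = 80.4; c'Δl = 31.47; W sinα = 9.6
Slice 3: Δl = 1.4/cos16.6° = 1.461 m; N'_3 = 56·cos16.6° = 53.7; c'Δl = 18.26; W sinα = 16.0
Slice 4: Δl = 1.5/cos24.2° = 1.645 m; N'_4 = 61·cos24.2° = 55.6; c'Δl = 20.56; W sinα = 25.0
Slice 5: Δl = 2.9/cos36.8° = 3.622 m; N'_5 = 68·cos36.8° = 54.4; c'Δl = 45.27; W sinα = 40.7
Σc'Δl = 148.2 kN/m; ΣN' = 279.0 kN/m; ΣW sinα = 87.9 kN/m
Resisting = 148.2 + 279.0·tan30.2° = 148.2 + 162.4 = 310.6 kN/m
FS = 310.6 / 87.9 = 3.536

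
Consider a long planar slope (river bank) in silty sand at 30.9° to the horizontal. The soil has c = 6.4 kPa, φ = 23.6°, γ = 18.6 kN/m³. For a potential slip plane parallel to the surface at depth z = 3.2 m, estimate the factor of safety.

FS = 0.97

For an infinite slope with a slip plane parallel to the surface (no pore pressure): FS = [c + γz cos²β tanφ] / [γz sinβ cosβ].
γz = 18.6·3.2 = 59.52 kN/m²
Numerator = 6.4 + 59.52·cos²30.9°·tan23.6° = 6.4 + 59.52·0.7363·0.4369 = 25.546 kPa
Denominator = 59.52·sin30.9°·cos30.9° = 59.52·0.5135·0.8581 = 26.228 kPa
FS = 25.546 / 26.228 = 0.974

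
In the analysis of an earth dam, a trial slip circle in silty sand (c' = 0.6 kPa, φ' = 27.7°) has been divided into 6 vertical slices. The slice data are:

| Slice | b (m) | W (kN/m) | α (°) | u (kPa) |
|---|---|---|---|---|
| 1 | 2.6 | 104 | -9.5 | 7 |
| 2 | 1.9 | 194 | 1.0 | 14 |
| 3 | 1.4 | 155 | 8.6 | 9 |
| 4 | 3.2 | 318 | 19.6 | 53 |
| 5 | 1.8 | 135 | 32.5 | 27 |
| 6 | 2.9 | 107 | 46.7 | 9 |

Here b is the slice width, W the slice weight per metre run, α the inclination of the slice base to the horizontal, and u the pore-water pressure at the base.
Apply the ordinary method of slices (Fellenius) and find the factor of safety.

Ordinary method of slices: FS = Σ[c'·Δl_i + (W_i cosα_i − u_i·Δl_i)·tanφ'] / Σ W_i sinα_i, with Δl_i = b_i / cosα_i.
Slice 1: Δl = 2.6/cos(-9.5°) = 2.636 m; N'_1 = 104·cos(-9.5°) − 7·2.636 = 84.1; c'Δl = 1.58; W sinα = -17.2
Slice 2: Δl = 1.9/cos1.0° = 1.900 m; N'_2 = 194·cos1.0° − 14·1.900 = 167.4; c'Δl = 1.14; W sinα = 3.4
Slice 3: Δl = 1.4/cos8.6° = 1.416 m; N'_3 = 155·cos8.6° − 9·1.416 = 140.5; c'Δl = 0.85; W sinα = 23.2
Slice 4: Δl = 3.2/cos19.6° = 3.397 m; N'_4 = 318·cos19.6° − 53·3.397 = 119.5; c'Δl = 2.04; W sinα = 106.7
Slice 5: Δl = 1.8/cos32.5° = 2.134 m; N'_5 = 135·cos32.5° − 27·2.134 = 56.2; c'Δl = 1.28; W sinα = 72.5
Slice 6: Δl = 2.9/cos46.7° = 4.229 m; N'_6 = 107·cos46.7° − 9·4.229 = 35.3; c'Δl = 2.54; W sinα = 77.9
Σc'Δl = 9.4 kN/m; ΣN' = 603.1 kN/m; ΣW sinα = 266.5 kN/m
Resisting = 9.4 + 603.1·tan27.7° = 9.4 + 316.6 = 326.1 kN/m
FS = 326.1 / 266.5 = 1.224

FS = 1.22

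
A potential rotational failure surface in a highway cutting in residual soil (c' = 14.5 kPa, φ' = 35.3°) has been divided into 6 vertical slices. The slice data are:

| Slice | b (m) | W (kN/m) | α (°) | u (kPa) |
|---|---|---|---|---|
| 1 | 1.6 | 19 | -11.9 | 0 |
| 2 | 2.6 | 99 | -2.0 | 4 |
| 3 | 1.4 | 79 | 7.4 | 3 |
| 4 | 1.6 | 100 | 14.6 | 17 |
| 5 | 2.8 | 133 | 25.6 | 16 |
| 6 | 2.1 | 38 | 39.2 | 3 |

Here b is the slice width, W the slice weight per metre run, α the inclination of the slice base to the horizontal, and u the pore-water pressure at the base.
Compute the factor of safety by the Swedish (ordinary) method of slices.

Ordinary method of slices: FS = Σ[c'·Δl_i + (W_i cosα_i − u_i·Δl_i)·tanφ'] / Σ W_i sinα_i, with Δl_i = b_i / cosα_i.
Slice 1: Δl = 1.6/cos(-11.9°) = 1.635 m; N'_1 = 19·cos(-11.9°) − 0·1.635 = 18.6; c'Δl = 23.71; W sinα = -3.9
Slice 2: Δl = 2.6/cos(-2.0°) = 2.602 m; N'_2 = 99·cos(-2.0°) − 4·2.602 = 88.5; c'Δl = 37.72; W sinα = -3.5
Slice 3: Δl = 1.4/cos7.4° = 1.412 m; N'_3 = 79·cos7.4° − 3·1.412 = 74.1; c'Δl = 20.47; W sinα = 10.2
Slice 4: Δl = 1.6/cos14.6° = 1.653 m; N'_4 = 100·cos14.6° − 17·1.653 = 68.7; c'Δl = 23.97; W sinα = 25.2
Slice 5: Δl = 2.8/cos25.6° = 3.105 m; N'_5 = 133·cos25.6° − 16·3.105 = 70.3; c'Δl = 45.02; W sinα = 57.5
Slice 6: Δl = 2.1/cos39.2° = 2.710 m; N'_6 = 38·cos39.2° − 3·2.710 = 21.3; c'Δl = 39.29; W sinα = 24.0
Σc'Δl = 190.2 kN/m; ΣN' = 341.5 kN/m; ΣW sinα = 109.5 kN/m
Resisting = 190.2 + 341.5·tan35.3° = 190.2 + 241.8 = 432.0 kN/m
FS = 432.0 / 109.5 = 3.945

FS = 3.95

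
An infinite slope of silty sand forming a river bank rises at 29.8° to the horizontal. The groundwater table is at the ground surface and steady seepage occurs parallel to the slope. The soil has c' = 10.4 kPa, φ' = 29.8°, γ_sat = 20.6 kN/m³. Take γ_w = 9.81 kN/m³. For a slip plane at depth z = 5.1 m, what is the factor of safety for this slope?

FS = 0.75

With seepage parallel to the slope and the water table at the surface, the effective normal stress on the slip plane uses the buoyant unit weight γ' = γ_sat − γ_w while the driving shear stress uses γ_sat:
FS = [c' + γ' z cos²β tanφ'] / [γ_sat z sinβ cosβ]
γ' = 20.6 − 9.81 = 10.79 kN/m³
Numerator = 10.4 + 10.79·5.1·cos²29.8°·tan29.8° = 10.4 + 10.79·5.1·0.7530·0.5727 = 34.132 kPa
Denominator = 20.6·5.1·sin29.8°·cos29.8° = 20.6·5.1·0.4970·0.8678 = 45.308 kPa
FS = 34.132 / 45.308 = 0.753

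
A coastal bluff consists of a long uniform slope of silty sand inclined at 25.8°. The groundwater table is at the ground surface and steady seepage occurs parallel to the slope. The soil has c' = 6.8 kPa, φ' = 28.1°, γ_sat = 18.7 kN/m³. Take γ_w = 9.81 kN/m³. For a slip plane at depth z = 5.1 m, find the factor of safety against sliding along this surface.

FS = 0.71

With seepage parallel to the slope and the water table at the surface, the effective normal stress on the slip plane uses the buoyant unit weight γ' = γ_sat − γ_w while the driving shear stress uses γ_sat:
FS = [c' + γ' z cos²β tanφ'] / [γ_sat z sinβ cosβ]
γ' = 18.7 − 9.81 = 8.89 kN/m³
Numerator = 6.8 + 8.89·5.1·cos²25.8°·tan28.1° = 6.8 + 8.89·5.1·0.8106·0.5340 = 26.423 kPa
Denominator = 18.7·5.1·sin25.8°·cos25.8° = 18.7·5.1·0.4352·0.9003 = 37.370 kPa
FS = 26.423 / 37.370 = 0.707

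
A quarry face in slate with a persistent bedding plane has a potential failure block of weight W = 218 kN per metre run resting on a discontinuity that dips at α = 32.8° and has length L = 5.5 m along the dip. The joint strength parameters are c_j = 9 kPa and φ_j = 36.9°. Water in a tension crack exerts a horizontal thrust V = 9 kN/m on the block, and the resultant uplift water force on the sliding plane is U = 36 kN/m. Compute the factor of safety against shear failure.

Resolving the block weight along and normal to the plane and applying the Mohr–Coulomb strength on the joint:
N' = W cosα − U − V sinα = 218·cos32.8° − 36 − 9·sin32.8° = 142.4 kN/m
Driving force T = W sinα + V cosα = 218·sin32.8° + 9·cos32.8° = 125.7 kN/m
Resisting force R = c_j·L + N'·tanφ_j = 9·5.5 + 142.4·tan36.9° = 49.5 + 106.9 = 156.4 kN/m
FS = R / T = 156.4 / 125.7 = 1.245

FS = 1.24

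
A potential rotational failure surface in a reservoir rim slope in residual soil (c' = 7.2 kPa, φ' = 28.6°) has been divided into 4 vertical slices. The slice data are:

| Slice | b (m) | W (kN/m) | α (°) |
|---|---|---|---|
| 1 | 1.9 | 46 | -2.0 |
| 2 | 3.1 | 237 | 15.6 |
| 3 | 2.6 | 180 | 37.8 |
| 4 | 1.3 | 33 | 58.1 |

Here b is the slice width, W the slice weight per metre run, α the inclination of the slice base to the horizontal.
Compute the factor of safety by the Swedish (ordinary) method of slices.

FS = 1.57

Ordinary method of slices: FS = Σ[c'·Δl_i + (W_i cosα_i)·tanφ'] / Σ W_i sinα_i, with Δl_i = b_i / cosα_i.
Slice 1: Δl = 1.9/cos(-2.0°) = 1.901 m; N'_1 = 46·cos(-2.0°) = 46.0; c'Δl = 13.69; W sinα = -1.6
Slice 2: Δl = 3.1/cos15.6° = 3.219 m; N'_2 = 237·cos15.6° = 228.3; c'Δl = 23.17; W sinα = 63.7
Slice 3: Δl = 2.6/cos37.8° = 3.290 m; N'_3 = 180·cos37.8° = 142.2; c'Δl = 23.69; W sinα = 110.3
Slice 4: Δl = 1.3/cos58.1° = 2.460 m; N'_4 = 33·cos58.1° = 17.4; c'Δl = 17.71; W sinα = 28.0
Σc'Δl = 78.3 kN/m; ΣN' = 433.9 kN/m; ΣW sinα = 200.5 kN/m
Resisting = 78.3 + 433.9·tan28.6° = 78.3 + 236.6 = 314.8 kN/m
FS = 314.8 / 200.5 = 1.571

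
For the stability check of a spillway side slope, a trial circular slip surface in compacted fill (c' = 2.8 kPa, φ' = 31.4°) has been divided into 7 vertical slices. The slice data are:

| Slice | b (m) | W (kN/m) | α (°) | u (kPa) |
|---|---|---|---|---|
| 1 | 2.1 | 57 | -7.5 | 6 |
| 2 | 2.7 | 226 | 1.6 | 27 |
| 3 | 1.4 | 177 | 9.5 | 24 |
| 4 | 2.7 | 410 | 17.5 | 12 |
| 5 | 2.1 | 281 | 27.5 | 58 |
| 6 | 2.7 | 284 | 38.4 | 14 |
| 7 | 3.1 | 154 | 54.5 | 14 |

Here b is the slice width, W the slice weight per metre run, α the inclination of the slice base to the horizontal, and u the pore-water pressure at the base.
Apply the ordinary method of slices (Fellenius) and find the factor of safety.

FS = 1.14

Ordinary method of slices: FS = Σ[c'·Δl_i + (W_i cosα_i − u_i·Δl_i)·tanφ'] / Σ W_i sinα_i, with Δl_i = b_i / cosα_i.
Slice 1: Δl = 2.1/cos(-7.5°) = 2.118 m; N'_1 = 57·cos(-7.5°) − 6·2.118 = 43.8; c'Δl = 5.93; W sinα = -7.4
Slice 2: Δl = 2.7/cos1.6° = 2.701 m; N'_2 = 226·cos1.6° − 27·2.701 = 153.0; c'Δl = 7.56; W sinα = 6.3
Slice 3: Δl = 1.4/cos9.5° = 1.419 m; N'_3 = 177·cos9.5° − 24·1.419 = 140.5; c'Δl = 3.97; W sinα = 29.2
Slice 4: Δl = 2.7/cos17.5° = 2.831 m; N'_4 = 410·cos17.5° − 12·2.831 = 357.1; c'Δl = 7.93; W sinα = 123.3
Slice 5: Δl = 2.1/cos27.5° = 2.368 m; N'_5 = 281·cos27.5° − 58·2.368 = 111.9; c'Δl = 6.63; W sinα = 129.8
Slice 6: Δl = 2.7/cos38.4° = 3.445 m; N'_6 = 284·cos38.4° − 14·3.445 = 174.3; c'Δl = 9.65; W sinα = 176.4
Slice 7: Δl = 3.1/cos54.5° = 5.338 m; N'_7 = 154·cos54.5° − 14·5.338 = 14.7; c'Δl = 14.95; W sinα = 125.4
Σc'Δl = 56.6 kN/m; ΣN' = 995.3 kN/m; ΣW sinα = 582.9 kN/m
Resisting = 56.6 + 995.3·tan31.4° = 56.6 + 607.5 = 664.2 kN/m
FS = 664.2 / 582.9 = 1.139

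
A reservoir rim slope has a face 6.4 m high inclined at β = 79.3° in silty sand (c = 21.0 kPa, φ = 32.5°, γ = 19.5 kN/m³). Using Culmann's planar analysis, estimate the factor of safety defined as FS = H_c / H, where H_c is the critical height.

H_c = (4c/γ) · sinβ cosφ / [1 − cos(β − φ)]
    = (4·21.0/19.5) · sin79.3°·cos32.5° / [1 − cos46.8°]
    = 4.308 · 0.8287 / 0.3155 = 11.32 m
FS = H_c / H = 11.32 / 6.4 = 1.768

FS = 1.77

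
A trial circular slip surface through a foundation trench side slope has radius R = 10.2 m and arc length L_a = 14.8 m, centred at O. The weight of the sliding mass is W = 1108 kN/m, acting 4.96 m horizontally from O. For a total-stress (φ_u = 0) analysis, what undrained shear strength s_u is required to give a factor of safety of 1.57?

s_u = 57.2 kPa

FS = s_u·L_a·R / (W·d), so s_u = FS·W·d / (L_a·R).
s_u = 1.57·1108·4.96 / (14.80·10.2) = 8628.2 / 150.96 = 57.16 kPa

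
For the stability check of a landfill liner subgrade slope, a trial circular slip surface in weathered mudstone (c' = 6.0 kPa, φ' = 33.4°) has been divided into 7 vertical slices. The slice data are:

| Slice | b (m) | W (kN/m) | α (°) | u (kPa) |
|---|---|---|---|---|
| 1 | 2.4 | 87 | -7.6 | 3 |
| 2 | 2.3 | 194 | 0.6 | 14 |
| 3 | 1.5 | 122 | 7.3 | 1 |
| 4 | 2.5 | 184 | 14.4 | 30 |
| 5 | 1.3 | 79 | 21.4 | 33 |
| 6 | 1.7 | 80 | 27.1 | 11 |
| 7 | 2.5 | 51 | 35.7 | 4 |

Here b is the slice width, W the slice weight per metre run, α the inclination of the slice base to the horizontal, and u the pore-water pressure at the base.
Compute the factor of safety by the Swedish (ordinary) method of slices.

FS = 3.17

Ordinary method of slices: FS = Σ[c'·Δl_i + (W_i cosα_i − u_i·Δl_i)·tanφ'] / Σ W_i sinα_i, with Δl_i = b_i / cosα_i.
Slice 1: Δl = 2.4/cos(-7.6°) = 2.421 m; N'_1 = 87·cos(-7.6°) − 3·2.421 = 79.0; c'Δl = 14.53; W sinα = -11.5
Slice 2: Δl = 2.3/cos0.6° = 2.300 m; N'_2 = 194·cos0.6° − 14·2.300 = 161.8; c'Δl = 13.80; W sinα = 2.0
Slice 3: Δl = 1.5/cos7.3° = 1.512 m; N'_3 = 122·cos7.3° − 1·1.512 = 119.5; c'Δl = 9.07; W sinα = 15.5
Slice 4: Δl = 2.5/cos14.4° = 2.581 m; N'_4 = 184·cos14.4° − 30·2.581 = 100.8; c'Δl = 15.49; W sinα = 45.8
Slice 5: Δl = 1.3/cos21.4° = 1.396 m; N'_5 = 79·cos21.4° − 33·1.396 = 27.5; c'Δl = 8.38; W sinα = 28.8
Slice 6: Δl = 1.7/cos27.1° = 1.910 m; N'_6 = 80·cos27.1° − 11·1.910 = 50.2; c'Δl = 11.46; W sinα = 36.4
Slice 7: Δl = 2.5/cos35.7° = 3.079 m; N'_7 = 51·cos35.7° − 4·3.079 = 29.1; c'Δl = 18.47; W sinα = 29.8
Σc'Δl = 91.2 kN/m; ΣN' = 567.8 kN/m; ΣW sinα = 146.8 kN/m
Resisting = 91.2 + 567.8·tan33.4° = 91.2 + 374.4 = 465.6 kN/m
FS = 465.6 / 146.8 = 3.171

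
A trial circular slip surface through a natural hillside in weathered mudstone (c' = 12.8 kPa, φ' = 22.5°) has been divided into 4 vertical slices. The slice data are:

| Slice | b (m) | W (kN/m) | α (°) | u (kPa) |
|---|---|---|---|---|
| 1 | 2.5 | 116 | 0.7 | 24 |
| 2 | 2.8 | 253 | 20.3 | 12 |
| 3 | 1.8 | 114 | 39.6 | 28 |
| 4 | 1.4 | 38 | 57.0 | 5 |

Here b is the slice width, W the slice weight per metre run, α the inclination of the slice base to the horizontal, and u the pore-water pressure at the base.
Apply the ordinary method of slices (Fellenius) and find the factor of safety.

FS = 1.30

Ordinary method of slices: FS = Σ[c'·Δl_i + (W_i cosα_i − u_i·Δl_i)·tanφ'] / Σ W_i sinα_i, with Δl_i = b_i / cosα_i.
Slice 1: Δl = 2.5/cos0.7° = 2.500 m; N'_1 = 116·cos0.7° − 24·2.500 = 56.0; c'Δl = 32.00; W sinα = 1.4
Slice 2: Δl = 2.8/cos20.3° = 2.985 m; N'_2 = 253·cos20.3° − 12·2.985 = 201.5; c'Δl = 38.21; W sinα = 87.8
Slice 3: Δl = 1.8/cos39.6° = 2.336 m; N'_3 = 114·cos39.6° − 28·2.336 = 22.4; c'Δl = 29.90; W sinα = 72.7
Slice 4: Δl = 1.4/cos57.0° = 2.571 m; N'_4 = 38·cos57.0° − 5·2.571 = 7.8; c'Δl = 32.90; W sinα = 31.9
Σc'Δl = 133.0 kN/m; ΣN' = 287.7 kN/m; ΣW sinα = 193.7 kN/m
Resisting = 133.0 + 287.7·tan22.5° = 133.0 + 119.2 = 252.2 kN/m
FS = 252.2 / 193.7 = 1.302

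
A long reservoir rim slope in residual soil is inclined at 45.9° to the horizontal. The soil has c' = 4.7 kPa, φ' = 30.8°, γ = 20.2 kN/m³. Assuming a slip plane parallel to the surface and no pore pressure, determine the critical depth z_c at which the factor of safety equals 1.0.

z_c = 1.10 m

Setting FS = 1.00 in FS = [c' + γz cos²β tanφ'] / [γz sinβ cosβ] and solving for z:
z = c' / [γ cosβ (FS·sinβ − cosβ·tanφ')]
  = 4.7 / [20.2·cos45.9°·(1.00·sin45.9° − cos45.9°·tan30.8°)]
  = 4.7 / [20.2·0.6959·(1.00·0.7181 − 0.6959·0.5961)]
  = 4.7 / 4.2633 = 1.102 m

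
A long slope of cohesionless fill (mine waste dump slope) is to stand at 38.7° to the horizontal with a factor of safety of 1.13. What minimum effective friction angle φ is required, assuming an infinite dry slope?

φ = 42.2°

FS = tanφ/tanβ ⇒ tanφ = FS · tanβ = 1.13 · tan38.7° = 0.9053
φ = arctan(0.9053) = 42.15°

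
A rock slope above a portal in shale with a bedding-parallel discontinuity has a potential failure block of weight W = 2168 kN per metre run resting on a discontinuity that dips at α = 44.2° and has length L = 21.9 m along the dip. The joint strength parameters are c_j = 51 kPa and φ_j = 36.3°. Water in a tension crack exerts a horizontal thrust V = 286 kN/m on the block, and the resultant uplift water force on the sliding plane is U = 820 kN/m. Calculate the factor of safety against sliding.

FS = 0.88

Resolving the block weight along and normal to the plane and applying the Mohr–Coulomb strength on the joint:
N' = W cosα − U − V sinα = 2168·cos44.2° − 820 − 286·sin44.2° = 534.9 kN/m
Driving force T = W sinα + V cosα = 2168·sin44.2° + 286·cos44.2° = 1716.5 kN/m
Resisting force R = c_j·L + N'·tanφ_j = 51·21.9 + 534.9·tan36.3° = 1116.9 + 392.9 = 1509.8 kN/m
FS = R / T = 1509.8 / 1716.5 = 0.880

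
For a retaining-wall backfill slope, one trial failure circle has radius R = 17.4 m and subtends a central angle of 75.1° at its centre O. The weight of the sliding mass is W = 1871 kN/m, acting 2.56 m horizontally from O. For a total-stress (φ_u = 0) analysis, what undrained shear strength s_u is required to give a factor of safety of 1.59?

FS = s_u·L_a·R / (W·d), so s_u = FS·W·d / (L_a·R).
Arc length L_a = R·θ = 17.4·(75.1°·π/180) = 17.4·1.3107 = 22.81 m
s_u = 1.59·1871·2.56 / (22.81·17.4) = 7615.7 / 396.84 = 19.19 kPa

s_u = 19.2 kPa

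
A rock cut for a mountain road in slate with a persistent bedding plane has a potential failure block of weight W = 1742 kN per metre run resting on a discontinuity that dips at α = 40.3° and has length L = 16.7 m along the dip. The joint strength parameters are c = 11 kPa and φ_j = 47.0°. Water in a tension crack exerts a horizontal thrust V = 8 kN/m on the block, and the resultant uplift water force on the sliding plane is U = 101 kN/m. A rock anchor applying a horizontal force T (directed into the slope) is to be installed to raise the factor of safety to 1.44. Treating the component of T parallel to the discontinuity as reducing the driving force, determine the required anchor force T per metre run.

Resolving forces along and normal to the sliding plane, with the horizontal anchor force T adding T·sinα to the effective normal force and T·cosα acting up the plane against the driving force:
FS = [cL + (W cosα − U − V sinα + T sinα) tanφ_j] / [W sinα + V cosα − T cosα]
Without the anchor: N' = 1222.4 kN/m, driving T_d = 1132.8 kN/m, resisting R = 11·16.7 + 1222.4·tan47.0° = 1494.6 kN/m, FS = 1.32.
Setting FS = 1.44 and solving for T:
1.44·(1132.8 − T cos40.3°) = 1494.6 + T sin40.3°·tan47.0°
T·(sin40.3°·tan47.0° + 1.44·cos40.3°) = 1.44·1132.8 − 1494.6
T·(0.6468·1.0724 + 1.44·0.7627) = 1631.2 − 1494.6 = 136.7
T·1.7918 = 136.7
T = 76.3 kN/m

T = 76 kN/m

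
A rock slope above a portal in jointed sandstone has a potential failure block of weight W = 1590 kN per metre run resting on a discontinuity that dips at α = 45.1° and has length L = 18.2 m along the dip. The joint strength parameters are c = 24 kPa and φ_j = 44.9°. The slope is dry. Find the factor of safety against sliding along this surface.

FS = 1.38

Resolving the block weight along and normal to the plane and applying the Mohr–Coulomb strength on the joint:
N' = W cosα = 1590·cos45.1° = 1122.3 kN/m
Driving force T = W sinα = 1590·sin45.1° = 1126.3 kN/m
Resisting force R = c·L + N'·tanφ_j = 24·18.2 + 1122.3·tan44.9° = 436.8 + 1118.4 = 1555.2 kN/m
FS = R / T = 1555.2 / 1126.3 = 1.381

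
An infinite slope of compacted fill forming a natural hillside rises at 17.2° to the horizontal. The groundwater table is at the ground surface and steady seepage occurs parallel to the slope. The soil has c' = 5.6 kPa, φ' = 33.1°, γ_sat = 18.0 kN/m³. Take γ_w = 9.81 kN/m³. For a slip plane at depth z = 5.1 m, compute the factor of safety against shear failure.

FS = 1.17

With seepage parallel to the slope and the water table at the surface, the effective normal stress on the slip plane uses the buoyant unit weight γ' = γ_sat − γ_w while the driving shear stress uses γ_sat:
FS = [c' + γ' z cos²β tanφ'] / [γ_sat z sinβ cosβ]
γ' = 18.0 − 9.81 = 8.19 kN/m³
Numerator = 5.6 + 8.19·5.1·cos²17.2°·tan33.1° = 5.6 + 8.19·5.1·0.9126·0.6519 = 30.448 kPa
Denominator = 18.0·5.1·sin17.2°·cos17.2° = 18.0·5.1·0.2957·0.9553 = 25.932 kPa
FS = 30.448 / 25.932 = 1.174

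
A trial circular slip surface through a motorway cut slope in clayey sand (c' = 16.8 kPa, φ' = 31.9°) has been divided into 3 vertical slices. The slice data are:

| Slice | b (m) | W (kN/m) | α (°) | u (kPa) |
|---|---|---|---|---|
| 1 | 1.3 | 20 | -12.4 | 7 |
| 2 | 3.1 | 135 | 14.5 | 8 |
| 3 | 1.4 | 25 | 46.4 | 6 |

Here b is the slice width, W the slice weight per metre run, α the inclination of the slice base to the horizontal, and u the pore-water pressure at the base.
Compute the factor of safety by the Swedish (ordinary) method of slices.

Ordinary method of slices: FS = Σ[c'·Δl_i + (W_i cosα_i − u_i·Δl_i)·tanφ'] / Σ W_i sinα_i, with Δl_i = b_i / cosα_i.
Slice 1: Δl = 1.3/cos(-12.4°) = 1.331 m; N'_1 = 20·cos(-12.4°) − 7·1.331 = 10.2; c'Δl = 22.36; W sinα = -4.3
Slice 2: Δl = 3.1/cos14.5° = 3.202 m; N'_2 = 135·cos14.5° − 8·3.202 = 105.1; c'Δl = 53.79; W sinα = 33.8
Slice 3: Δl = 1.4/cos46.4° = 2.030 m; N'_3 = 25·cos46.4° − 6·2.030 = 5.1; c'Δl = 34.11; W sinα = 18.1
Σc'Δl = 110.3 kN/m; ΣN' = 120.4 kN/m; ΣW sinα = 47.6 kN/m
Resisting = 110.3 + 120.4·tan31.9° = 110.3 + 74.9 = 185.2 kN/m
FS = 185.2 / 47.6 = 3.889

FS = 3.89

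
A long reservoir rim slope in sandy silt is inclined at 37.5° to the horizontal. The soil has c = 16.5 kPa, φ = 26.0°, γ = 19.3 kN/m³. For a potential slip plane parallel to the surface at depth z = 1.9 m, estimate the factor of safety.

For an infinite slope with a slip plane parallel to the surface (no pore pressure): FS = [c + γz cos²β tanφ] / [γz sinβ cosβ].
γz = 19.3·1.9 = 36.67 kN/m²
Numerator = 16.5 + 36.67·cos²37.5°·tan26.0° = 16.5 + 36.67·0.6294·0.4877 = 27.757 kPa
Denominator = 36.67·sin37.5°·cos37.5° = 36.67·0.6088·0.7934 = 17.710 kPa
FS = 27.757 / 17.710 = 1.567

FS = 1.57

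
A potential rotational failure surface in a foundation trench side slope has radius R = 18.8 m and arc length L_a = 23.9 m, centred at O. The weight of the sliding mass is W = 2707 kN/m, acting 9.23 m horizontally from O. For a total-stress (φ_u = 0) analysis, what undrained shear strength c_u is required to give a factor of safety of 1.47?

c_u = 81.7 kPa

FS = c_u·L_a·R / (W·d), so c_u = FS·W·d / (L_a·R).
c_u = 1.47·2707·9.23 / (23.90·18.8) = 36728.8 / 449.32 = 81.74 kPa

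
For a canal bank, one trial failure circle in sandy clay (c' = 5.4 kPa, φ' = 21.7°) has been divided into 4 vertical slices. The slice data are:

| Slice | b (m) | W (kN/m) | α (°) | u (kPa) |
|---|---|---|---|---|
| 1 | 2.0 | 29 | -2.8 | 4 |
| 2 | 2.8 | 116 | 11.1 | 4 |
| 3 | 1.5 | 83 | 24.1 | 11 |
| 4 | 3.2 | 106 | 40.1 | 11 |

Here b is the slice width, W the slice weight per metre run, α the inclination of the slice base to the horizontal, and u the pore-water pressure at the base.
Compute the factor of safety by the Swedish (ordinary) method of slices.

Ordinary method of slices: FS = Σ[c'·Δl_i + (W_i cosα_i − u_i·Δl_i)·tanφ'] / Σ W_i sinα_i, with Δl_i = b_i / cosα_i.
Slice 1: Δl = 2.0/cos(-2.8°) = 2.002 m; N'_1 = 29·cos(-2.8°) − 4·2.002 = 21.0; c'Δl = 10.81; W sinα = -1.4
Slice 2: Δl = 2.8/cos11.1° = 2.853 m; N'_2 = 116·cos11.1° − 4·2.853 = 102.4; c'Δl = 15.41; W sinα = 22.3
Slice 3: Δl = 1.5/cos24.1° = 1.643 m; N'_3 = 83·cos24.1° − 11·1.643 = 57.7; c'Δl = 8.87; W sinα = 33.9
Slice 4: Δl = 3.2/cos40.1° = 4.183 m; N'_4 = 106·cos40.1° − 11·4.183 = 35.1; c'Δl = 22.59; W sinα = 68.3
Σc'Δl = 57.7 kN/m; ΣN' = 216.1 kN/m; ΣW sinα = 123.1 kN/m
Resisting = 57.7 + 216.1·tan21.7° = 57.7 + 86.0 = 143.7 kN/m
FS = 143.7 / 123.1 = 1.167

FS = 1.17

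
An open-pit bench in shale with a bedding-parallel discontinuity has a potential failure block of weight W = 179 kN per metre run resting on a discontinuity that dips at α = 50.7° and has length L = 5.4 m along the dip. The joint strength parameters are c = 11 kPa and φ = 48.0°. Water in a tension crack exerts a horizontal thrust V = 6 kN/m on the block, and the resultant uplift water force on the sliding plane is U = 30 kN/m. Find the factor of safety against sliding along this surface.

FS = 1.03

Resolving the block weight along and normal to the plane and applying the Mohr–Coulomb strength on the joint:
N' = W cosα − U − V sinα = 179·cos50.7° − 30 − 6·sin50.7° = 78.7 kN/m
Driving force T = W sinα + V cosα = 179·sin50.7° + 6·cos50.7° = 142.3 kN/m
Resisting force R = c·L + N'·tanφ = 11·5.4 + 78.7·tan48.0° = 59.4 + 87.4 = 146.8 kN/m
FS = R / T = 146.8 / 142.3 = 1.032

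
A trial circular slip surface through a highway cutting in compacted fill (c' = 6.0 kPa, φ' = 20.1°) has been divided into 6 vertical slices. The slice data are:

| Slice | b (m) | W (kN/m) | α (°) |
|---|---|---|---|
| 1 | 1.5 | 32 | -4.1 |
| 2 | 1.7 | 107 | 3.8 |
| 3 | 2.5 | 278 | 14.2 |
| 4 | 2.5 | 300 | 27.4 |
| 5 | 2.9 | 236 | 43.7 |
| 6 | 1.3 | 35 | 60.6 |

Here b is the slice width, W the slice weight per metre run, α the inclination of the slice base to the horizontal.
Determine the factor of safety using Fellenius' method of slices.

FS = 1.01

Ordinary method of slices: FS = Σ[c'·Δl_i + (W_i cosα_i)·tanφ'] / Σ W_i sinα_i, with Δl_i = b_i / cosα_i.
Slice 1: Δl = 1.5/cos(-4.1°) = 1.504 m; N'_1 = 32·cos(-4.1°) = 31.9; c'Δl = 9.02; W sinα = -2.3
Slice 2: Δl = 1.7/cos3.8° = 1.704 m; N'_2 = 107·cos3.8° = 106.8; c'Δl = 10.22; W sinα = 7.1
Slice 3: Δl = 2.5/cos14.2° = 2.579 m; N'_3 = 278·cos14.2° = 269.5; c'Δl = 15.47; W sinα = 68.2
Slice 4: Δl = 2.5/cos27.4° = 2.816 m; N'_4 = 300·cos27.4° = 266.3; c'Δl = 16.90; W sinα = 138.1
Slice 5: Δl = 2.9/cos43.7° = 4.011 m; N'_5 = 236·cos43.7° = 170.6; c'Δl = 24.07; W sinα = 163.0
Slice 6: Δl = 1.3/cos60.6° = 2.648 m; N'_6 = 35·cos60.6° = 17.2; c'Δl = 15.89; W sinα = 30.5
Σc'Δl = 91.6 kN/m; ΣN' = 862.3 kN/m; ΣW sinα = 404.6 kN/m
Resisting = 91.6 + 862.3·tan20.1° = 91.6 + 315.6 = 407.1 kN/m
FS = 407.1 / 404.6 = 1.006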